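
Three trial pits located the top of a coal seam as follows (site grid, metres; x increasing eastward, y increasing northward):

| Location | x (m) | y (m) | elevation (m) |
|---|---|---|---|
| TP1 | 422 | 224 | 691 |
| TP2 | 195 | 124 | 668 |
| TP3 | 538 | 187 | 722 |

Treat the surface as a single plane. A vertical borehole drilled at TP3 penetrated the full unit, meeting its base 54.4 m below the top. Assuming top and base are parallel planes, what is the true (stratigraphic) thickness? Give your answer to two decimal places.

Two edge vectors: TP1→TP2 = (-227, -100, -23), TP1→TP3 = (116, -37, 31).
Normal n = (TP1→TP2) × (TP1→TP3) = (-3951, 4369, 19999).
So ∂z/∂x = −n_x/n_z = 0.19756 and ∂z/∂y = −n_y/n_z = −0.21846.
|∇z| = √(a²+b²) = 0.29454, so dip δ = arctan(0.29454) = 16.41°.
True thickness = vertical thickness × cos δ = 54.4 × cos 16.41° = 52.18 m.

52.18 m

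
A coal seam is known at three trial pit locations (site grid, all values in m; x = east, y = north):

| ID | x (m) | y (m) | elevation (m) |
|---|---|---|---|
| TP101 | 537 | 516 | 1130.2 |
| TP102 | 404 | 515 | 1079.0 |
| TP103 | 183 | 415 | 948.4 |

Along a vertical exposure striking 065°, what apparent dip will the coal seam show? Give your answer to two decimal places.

Two edge vectors: TP101→TP102 = (-133, -1, -51.2), TP101→TP103 = (-354, -101, -181.8).
Normal n = (TP101→TP102) × (TP101→TP103) = (-4989.4, -6054.6, 13079).
So ∂z/∂x = −n_x/n_z = 0.38148 and ∂z/∂y = −n_y/n_z = 0.46293.
Unit vector along 065° is (sin 65°, cos 65°) = (0.9063, 0.4226).
Slope in that direction = a·(0.9063) + b·(0.4226) = 0.54138.
Apparent dip = arctan|0.54138| = 28.43° (true dip is 31.0°, so apparent ≤ true as expected).

28.43°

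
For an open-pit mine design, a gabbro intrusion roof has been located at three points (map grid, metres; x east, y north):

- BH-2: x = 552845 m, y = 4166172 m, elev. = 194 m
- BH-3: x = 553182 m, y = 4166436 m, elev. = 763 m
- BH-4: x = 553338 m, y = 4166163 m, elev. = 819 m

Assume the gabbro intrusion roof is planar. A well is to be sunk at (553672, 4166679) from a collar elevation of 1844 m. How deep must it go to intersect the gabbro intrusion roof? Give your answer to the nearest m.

328 m

Two edge vectors: BH-2→BH-3 = (337, 264, 569), BH-2→BH-4 = (493, -9, 625).
Normal n = (BH-2→BH-3) × (BH-2→BH-4) = (170121, 69892, -133185).
So ∂z/∂x = −n_x/n_z = 1.27732853 and ∂z/∂y = −n_y/n_z = 0.52477381.
Intercept c from BH-2: 194 − 706164.69 − 2186297.96 = −2892268.65.
At (553672, 4166679): z_contact = 707221.0 + 2186564.0 − 2892268.65 = 1516.4 m.
Depth below ground = 1844 − 1516.4 = 328 m.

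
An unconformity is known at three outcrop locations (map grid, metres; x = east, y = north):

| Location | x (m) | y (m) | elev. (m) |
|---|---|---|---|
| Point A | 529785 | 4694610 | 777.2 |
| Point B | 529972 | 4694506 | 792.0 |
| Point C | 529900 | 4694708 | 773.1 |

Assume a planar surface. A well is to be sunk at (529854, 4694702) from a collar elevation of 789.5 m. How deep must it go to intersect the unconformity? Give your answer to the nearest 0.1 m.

Two edge vectors: Point A→Point B = (187, -104, 14.8), Point A→Point C = (115, 98, -4.1).
Normal n = (Point A→Point B) × (Point A→Point C) = (-1024, 2468.7, 30286).
So ∂z/∂x = −n_x/n_z = 0.033811002 and ∂z/∂y = −n_y/n_z = −0.081512910.
Intercept c from Point A: 777.2 − 17912.56 + 382671.32 = 365535.96.
At (529854, 4694702): z_contact = 17914.89 − 382678.82 + 365535.96 = 772.03 m.
Depth below ground = 789.5 − 772.03 = 17.5 m.

17.5 m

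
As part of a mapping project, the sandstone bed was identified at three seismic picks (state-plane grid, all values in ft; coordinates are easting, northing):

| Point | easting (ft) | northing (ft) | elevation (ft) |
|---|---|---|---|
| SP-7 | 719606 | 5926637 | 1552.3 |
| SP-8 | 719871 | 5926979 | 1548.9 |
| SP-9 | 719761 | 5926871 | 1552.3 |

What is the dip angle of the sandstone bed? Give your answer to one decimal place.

6.1°

Let the plane be z = a·easting + b·northing + c.
SP-8−SP-7: 265a + 342b = −3.4;  SP-9−SP-7: 155a + 234b = 0.
Solving gives a = −0.08840, b = 0.05856.
Gradient magnitude |∇z| = √(a² + b²) = √(0.00781 + 0.00343) = 0.10603.
True dip = arctan(0.10603) = 6.1°, dipping toward ESE (azimuth ≈ 124°).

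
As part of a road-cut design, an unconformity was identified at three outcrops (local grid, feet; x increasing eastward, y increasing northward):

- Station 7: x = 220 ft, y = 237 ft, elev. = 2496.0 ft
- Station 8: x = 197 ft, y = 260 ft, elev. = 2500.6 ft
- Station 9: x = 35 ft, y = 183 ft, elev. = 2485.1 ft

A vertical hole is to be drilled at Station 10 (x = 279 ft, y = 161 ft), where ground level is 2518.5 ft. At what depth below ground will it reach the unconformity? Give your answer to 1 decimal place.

37.7 ft

Two edge vectors: Station 7→Station 8 = (-23, 23, 4.6), Station 7→Station 9 = (-185, -54, -10.9).
Normal n = (Station 7→Station 8) × (Station 7→Station 9) = (-2.3, -1101.7, 5497).
So ∂z/∂x = −n_x/n_z = 0.00042 and ∂z/∂y = −n_y/n_z = 0.20042.
Intercept c from Station 7: 2496 − 0.09 − 47.50 = 2448.41.
At (279, 161): z_contact = 0.12 + 32.27 + 2448.41 = 2480.79 ft.
Depth below ground = 2518.5 − 2480.79 = 37.7 ft.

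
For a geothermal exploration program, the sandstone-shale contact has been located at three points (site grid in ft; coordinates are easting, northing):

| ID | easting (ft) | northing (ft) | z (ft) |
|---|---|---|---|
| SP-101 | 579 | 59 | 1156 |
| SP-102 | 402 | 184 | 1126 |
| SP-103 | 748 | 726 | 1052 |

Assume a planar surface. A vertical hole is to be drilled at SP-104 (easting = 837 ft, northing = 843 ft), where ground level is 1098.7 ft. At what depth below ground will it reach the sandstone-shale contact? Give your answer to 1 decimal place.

Let the plane be z = a·easting + b·northing + c.
SP-102−SP-101: −177a + 125b = −30;  SP-103−SP-101: 169a + 667b = −104.
Solving gives a = 0.05036, b = −0.16868.
Then c = 1156 − a·579 − b·59 = 1136.79.
At (837, 843): z_contact = 42.16 − 142.20 + 1136.79 = 1036.75 ft.
Depth below ground = 1098.7 − 1036.75 = 62.0 ft.

62.0 ft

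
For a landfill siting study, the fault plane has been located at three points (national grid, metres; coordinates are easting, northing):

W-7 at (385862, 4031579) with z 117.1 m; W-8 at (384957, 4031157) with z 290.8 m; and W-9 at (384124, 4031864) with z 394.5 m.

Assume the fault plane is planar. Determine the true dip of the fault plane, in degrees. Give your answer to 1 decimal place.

10.0°

Let the plane be z = a·easting + b·northing + c.
W-8−W-7: −905a − 422b = 173.7;  W-9−W-7: −1738a + 285b = 277.4.
Solving gives a = −0.16802, b = −0.05129.
Gradient magnitude |∇z| = √(a² + b²) = √(0.02823 + 0.00263) = 0.17567.
True dip = arctan(0.17567) = 10.0°, dipping toward ENE (azimuth ≈ 073°).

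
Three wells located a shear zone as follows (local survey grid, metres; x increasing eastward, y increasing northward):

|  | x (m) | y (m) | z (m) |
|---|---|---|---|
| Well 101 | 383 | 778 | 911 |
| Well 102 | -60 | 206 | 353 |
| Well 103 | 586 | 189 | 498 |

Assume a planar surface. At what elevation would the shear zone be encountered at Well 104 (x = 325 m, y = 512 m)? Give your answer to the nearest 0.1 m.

687.8 m

Let the plane be z = a·x + b·y + c.
Well 102−Well 101: −443a − 572b = −558;  Well 103−Well 101: 203a − 589b = −413.
Solving gives a = 0.24513, b = 0.78567.
Then c = 911 − a·383 − b·778 = 205.86.
At (325, 512): z = 79.7 + 402.3 + 205.86 = 687.8 m.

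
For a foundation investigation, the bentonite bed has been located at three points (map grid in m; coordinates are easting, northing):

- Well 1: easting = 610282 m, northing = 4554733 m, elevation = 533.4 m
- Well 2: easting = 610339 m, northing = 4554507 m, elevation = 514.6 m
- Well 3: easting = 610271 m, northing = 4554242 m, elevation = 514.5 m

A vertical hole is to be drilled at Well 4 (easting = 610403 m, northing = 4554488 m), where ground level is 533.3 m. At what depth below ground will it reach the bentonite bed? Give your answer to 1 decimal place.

29.9 m

Two edge vectors: Well 1→Well 2 = (57, -226, -18.8), Well 1→Well 3 = (-11, -491, -18.9).
Normal n = (Well 1→Well 2) × (Well 1→Well 3) = (-4959.4, 1284.1, -30473).
So ∂z/∂easting = −n_x/n_z = −0.162747350 and ∂z/∂northing = −n_y/n_z = 0.042138943.
Intercept c from Well 1: 533.4 + 99321.78 − 191931.63 = −92076.45.
At (610403, 4554488): z_contact = −99341.47 + 191921.31 − 92076.45 = 503.38 m.
Depth below ground = 533.3 − 503.38 = 29.9 m.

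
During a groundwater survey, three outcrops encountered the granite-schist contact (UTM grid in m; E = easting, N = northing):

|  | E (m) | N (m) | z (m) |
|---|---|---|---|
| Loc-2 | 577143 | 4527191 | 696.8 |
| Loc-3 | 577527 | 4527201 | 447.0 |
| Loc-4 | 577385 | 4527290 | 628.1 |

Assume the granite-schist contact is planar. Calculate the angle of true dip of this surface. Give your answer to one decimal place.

49.5°

Two edge vectors: Loc-2→Loc-3 = (384, 10, -249.8), Loc-2→Loc-4 = (242, 99, -68.7).
Normal n = (Loc-2→Loc-3) × (Loc-2→Loc-4) = (24043.2, -34070.8, 35596).
So ∂z/∂E = −n_x/n_z = −0.67545 and ∂z/∂N = −n_y/n_z = 0.95715.
Gradient magnitude |∇z| = √(a² + b²) = √(0.45623 + 0.91614) = 1.17148.
True dip = arctan(1.17148) = 49.5°, dipping toward SE (azimuth ≈ 145°).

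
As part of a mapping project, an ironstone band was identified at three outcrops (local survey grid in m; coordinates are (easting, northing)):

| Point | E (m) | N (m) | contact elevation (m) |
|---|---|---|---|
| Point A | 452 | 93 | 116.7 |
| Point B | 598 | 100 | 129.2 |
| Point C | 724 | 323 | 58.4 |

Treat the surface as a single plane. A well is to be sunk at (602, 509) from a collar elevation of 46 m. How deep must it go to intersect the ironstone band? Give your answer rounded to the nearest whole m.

Two edge vectors: Point A→Point B = (146, 7, 12.5), Point A→Point C = (272, 230, -58.3).
Normal n = (Point A→Point B) × (Point A→Point C) = (-3283.1, 11911.8, 31676).
So ∂z/∂E = −n_x/n_z = 0.10365 and ∂z/∂N = −n_y/n_z = −0.37605.
Intercept c from Point A: 116.7 − 46.85 + 34.97 = 104.82.
At (602, 509): z_contact = 62.4 − 191.4 + 104.82 = -24.2 m.
Depth below ground = 46 − (-24.2) = 70 m.

70 m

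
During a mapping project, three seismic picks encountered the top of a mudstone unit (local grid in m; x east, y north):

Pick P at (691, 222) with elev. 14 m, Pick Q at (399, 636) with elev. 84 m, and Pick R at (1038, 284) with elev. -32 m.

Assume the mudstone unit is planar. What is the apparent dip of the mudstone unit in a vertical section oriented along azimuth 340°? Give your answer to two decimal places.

6.42°

Let the plane be z = a·x + b·y + c.
Pick Q−Pick P: −292a + 414b = 70;  Pick R−Pick P: 347a + 62b = −46.
Solving gives a = −0.14456, b = 0.06712.
Unit vector along 340° is (sin 340°, cos 340°) = (-0.3420, 0.9397).
Slope in that direction = a·(-0.3420) + b·(0.9397) = 0.11252.
Apparent dip = arctan|0.11252| = 6.42° (true dip is 9.1°, so apparent ≤ true as expected).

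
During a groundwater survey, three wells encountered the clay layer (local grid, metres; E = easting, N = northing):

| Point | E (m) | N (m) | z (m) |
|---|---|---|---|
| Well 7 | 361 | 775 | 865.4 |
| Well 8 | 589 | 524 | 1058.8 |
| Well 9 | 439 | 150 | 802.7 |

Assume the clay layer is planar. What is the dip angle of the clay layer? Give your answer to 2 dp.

Two edge vectors: Well 7→Well 8 = (228, -251, 193.4), Well 7→Well 9 = (78, -625, -62.7).
Normal n = (Well 7→Well 8) × (Well 7→Well 9) = (136612.7, 29380.8, -122922).
So ∂z/∂E = −n_x/n_z = 1.11138 and ∂z/∂N = −n_y/n_z = 0.23902.
Gradient magnitude |∇z| = √(a² + b²) = √(1.23516 + 0.05713) = 1.13679.
True dip = arctan(1.13679) = 48.66°, dipping toward WSW (azimuth ≈ 258°).

48.66°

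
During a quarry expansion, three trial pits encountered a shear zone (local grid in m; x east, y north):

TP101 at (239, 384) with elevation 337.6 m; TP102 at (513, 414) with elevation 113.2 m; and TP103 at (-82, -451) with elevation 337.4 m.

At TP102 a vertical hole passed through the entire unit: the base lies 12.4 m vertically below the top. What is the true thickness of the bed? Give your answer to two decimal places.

9.14 m

Two edge vectors: TP101→TP102 = (274, 30, -224.4), TP101→TP103 = (-321, -835, -0.2).
Normal n = (TP101→TP102) × (TP101→TP103) = (-187380, 72087.2, -219160).
So ∂z/∂x = −n_x/n_z = −0.85499 and ∂z/∂y = −n_y/n_z = 0.32892.
|∇z| = √(a²+b²) = 0.91608, so dip δ = arctan(0.91608) = 42.49°.
True thickness = vertical thickness × cos δ = 12.4 × cos 42.49° = 9.14 m.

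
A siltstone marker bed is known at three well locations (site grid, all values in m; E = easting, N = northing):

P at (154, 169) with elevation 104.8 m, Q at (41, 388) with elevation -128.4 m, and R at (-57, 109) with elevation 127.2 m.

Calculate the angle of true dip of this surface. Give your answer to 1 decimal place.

44.7°

Two edge vectors: P→Q = (-113, 219, -233.2), P→R = (-211, -60, 22.4).
Normal n = (P→Q) × (P→R) = (-9086.4, 51736.4, 52989).
So ∂z/∂E = −n_x/n_z = 0.17148 and ∂z/∂N = −n_y/n_z = −0.97636.
Gradient magnitude |∇z| = √(a² + b²) = √(0.02940 + 0.95328) = 0.99130.
True dip = arctan(0.99130) = 44.7°, dipping toward N (azimuth ≈ 350°).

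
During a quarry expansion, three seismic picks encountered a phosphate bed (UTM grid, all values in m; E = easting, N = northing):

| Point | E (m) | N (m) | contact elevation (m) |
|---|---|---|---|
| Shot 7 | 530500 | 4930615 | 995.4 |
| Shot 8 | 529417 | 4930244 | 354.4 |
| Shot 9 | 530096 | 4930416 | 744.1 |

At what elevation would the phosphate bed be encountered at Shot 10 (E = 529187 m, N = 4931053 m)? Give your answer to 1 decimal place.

396.7 m

Two edge vectors: Shot 7→Shot 8 = (-1083, -371, -641), Shot 7→Shot 9 = (-404, -199, -251.3).
Normal n = (Shot 7→Shot 8) × (Shot 7→Shot 9) = (-34326.7, -13193.9, 65633).
So ∂z/∂E = −n_x/n_z = 0.523009766 and ∂z/∂N = −n_y/n_z = 0.201025399.
Intercept c from Shot 7: 995.4 − 277456.68 − 991178.85 = −1267640.13.
At (529187, 4931053): z = 276770.0 + 991266.9 − 1267640.13 = 396.7 m.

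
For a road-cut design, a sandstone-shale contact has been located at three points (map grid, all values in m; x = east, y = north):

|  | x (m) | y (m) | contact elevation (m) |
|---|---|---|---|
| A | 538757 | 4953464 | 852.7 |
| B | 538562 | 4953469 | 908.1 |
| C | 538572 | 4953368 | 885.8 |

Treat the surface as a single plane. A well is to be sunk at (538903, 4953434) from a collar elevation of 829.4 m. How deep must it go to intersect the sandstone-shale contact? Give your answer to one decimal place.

23.3 m

Let the plane be z = a·x + b·y + c.
B−A: −195a + 5b = 55.4;  C−A: −185a − 96b = 33.1.
Solving gives a = −0.279149911, b = 0.193153474.
Then c = 852.7 − a·538757 − b·4953464 = −805532.11.
At (538903, 4953434): z_contact = −150434.72 + 956772.99 − 805532.11 = 806.15 m.
Depth below ground = 829.4 − 806.15 = 23.3 m.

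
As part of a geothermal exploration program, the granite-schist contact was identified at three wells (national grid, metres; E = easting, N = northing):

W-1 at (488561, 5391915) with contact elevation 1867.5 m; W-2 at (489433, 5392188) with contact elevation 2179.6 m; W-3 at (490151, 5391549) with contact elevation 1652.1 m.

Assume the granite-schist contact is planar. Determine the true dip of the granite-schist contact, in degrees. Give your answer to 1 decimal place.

42.3°

Two edge vectors: W-1→W-2 = (872, 273, 312.1), W-1→W-3 = (1590, -366, -215.4).
Normal n = (W-1→W-2) × (W-1→W-3) = (55424.4, 684067.8, -753222).
So ∂z/∂E = −n_x/n_z = 0.07358 and ∂z/∂N = −n_y/n_z = 0.90819.
Gradient magnitude |∇z| = √(a² + b²) = √(0.00541 + 0.82481) = 0.91116.
True dip = arctan(0.91116) = 42.3°, dipping toward S (azimuth ≈ 185°).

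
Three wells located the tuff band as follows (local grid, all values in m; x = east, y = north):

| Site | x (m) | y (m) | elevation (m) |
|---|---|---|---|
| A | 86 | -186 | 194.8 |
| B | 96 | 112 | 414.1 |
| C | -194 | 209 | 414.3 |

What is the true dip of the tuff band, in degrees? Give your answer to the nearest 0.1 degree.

Two edge vectors: A→B = (10, 298, 219.3), A→C = (-280, 395, 219.5).
Normal n = (A→B) × (A→C) = (-21212.5, -63599, 87390).
So ∂z/∂x = −n_x/n_z = 0.24273 and ∂z/∂y = −n_y/n_z = 0.72776.
Gradient magnitude |∇z| = √(a² + b²) = √(0.05892 + 0.52964) = 0.76717.
True dip = arctan(0.76717) = 37.5°, dipping toward SSW (azimuth ≈ 198°).

37.5°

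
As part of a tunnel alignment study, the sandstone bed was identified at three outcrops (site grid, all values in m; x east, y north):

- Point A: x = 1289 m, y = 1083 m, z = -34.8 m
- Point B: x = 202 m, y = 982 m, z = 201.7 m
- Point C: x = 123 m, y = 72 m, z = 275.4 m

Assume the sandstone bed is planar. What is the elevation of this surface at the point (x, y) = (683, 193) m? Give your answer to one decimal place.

149.2 m

Two edge vectors: Point A→Point B = (-1087, -101, 236.5), Point A→Point C = (-1166, -1011, 310.2).
Normal n = (Point A→Point B) × (Point A→Point C) = (207771.3, 61428.4, 981191).
So ∂z/∂x = −n_x/n_z = −0.211754 and ∂z/∂y = −n_y/n_z = −0.062606.
Intercept c from Point A: -34.8 + 272.95 + 67.80 = 305.95.
At (683, 193): z = −144.6 − 12.1 + 305.95 = 149.2 m.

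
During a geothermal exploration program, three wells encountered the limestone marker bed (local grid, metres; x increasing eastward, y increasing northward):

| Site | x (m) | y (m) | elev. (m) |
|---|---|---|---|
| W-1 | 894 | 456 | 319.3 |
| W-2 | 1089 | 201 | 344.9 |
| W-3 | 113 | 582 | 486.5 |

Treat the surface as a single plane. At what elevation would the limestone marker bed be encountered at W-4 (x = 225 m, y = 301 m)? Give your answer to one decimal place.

Two edge vectors: W-1→W-2 = (195, -255, 25.6), W-1→W-3 = (-781, 126, 167.2).
Normal n = (W-1→W-2) × (W-1→W-3) = (-45861.6, -52597.6, -174585).
So ∂z/∂x = −n_x/n_z = −0.262689 and ∂z/∂y = −n_y/n_z = −0.301272.
Intercept c from W-1: 319.3 + 234.84 + 137.38 = 691.52.
At (225, 301): z = −59.1 − 90.7 + 691.52 = 541.7 m.

541.7 m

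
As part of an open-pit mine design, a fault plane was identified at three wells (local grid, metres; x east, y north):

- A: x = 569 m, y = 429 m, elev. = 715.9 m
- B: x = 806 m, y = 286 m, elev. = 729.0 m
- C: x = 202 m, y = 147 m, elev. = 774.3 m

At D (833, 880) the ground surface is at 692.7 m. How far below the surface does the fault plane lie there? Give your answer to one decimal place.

57.6 m

Let the plane be z = a·x + b·y + c.
B−A: 237a − 143b = 13.1;  C−A: −367a − 282b = 58.4.
Solving gives a = −0.03903, b = −0.15630.
Then c = 715.9 − a·569 − b·429 = 805.16.
At (833, 880): z_contact = −32.51 − 137.54 + 805.16 = 635.11 m.
Depth below ground = 692.7 − 635.11 = 57.6 m.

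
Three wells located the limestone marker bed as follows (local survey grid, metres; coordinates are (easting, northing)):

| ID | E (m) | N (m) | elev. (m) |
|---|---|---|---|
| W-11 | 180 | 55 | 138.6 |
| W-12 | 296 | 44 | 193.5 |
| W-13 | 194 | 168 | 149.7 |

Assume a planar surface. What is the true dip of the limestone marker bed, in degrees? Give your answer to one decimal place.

Two edge vectors: W-11→W-12 = (116, -11, 54.9), W-11→W-13 = (14, 113, 11.1).
Normal n = (W-11→W-12) × (W-11→W-13) = (-6325.8, -519, 13262).
So ∂z/∂E = −n_x/n_z = 0.47699 and ∂z/∂N = −n_y/n_z = 0.03913.
Gradient magnitude |∇z| = √(a² + b²) = √(0.22752 + 0.00153) = 0.47859.
True dip = arctan(0.47859) = 25.6°, dipping toward W (azimuth ≈ 265°).

25.6°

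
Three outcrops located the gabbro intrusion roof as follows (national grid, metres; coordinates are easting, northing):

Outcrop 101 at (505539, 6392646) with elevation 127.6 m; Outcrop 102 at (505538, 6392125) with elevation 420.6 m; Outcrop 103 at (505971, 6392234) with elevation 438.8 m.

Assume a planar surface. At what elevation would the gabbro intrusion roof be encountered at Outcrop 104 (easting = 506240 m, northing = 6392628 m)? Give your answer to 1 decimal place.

Let the plane be z = a·easting + b·northing + c.
Outcrop 102−Outcrop 101: −1a − 521b = 293;  Outcrop 103−Outcrop 101: 432a − 412b = 311.2.
Solving gives a = 0.183690195, b = −0.562732611.
Then c = 127.6 − a·505539 − b·6392646 = 3504615.42.
At (506240, 6392628): z = 92991.3 − 3597340.2 + 3504615.42 = 266.5 m.

266.5 m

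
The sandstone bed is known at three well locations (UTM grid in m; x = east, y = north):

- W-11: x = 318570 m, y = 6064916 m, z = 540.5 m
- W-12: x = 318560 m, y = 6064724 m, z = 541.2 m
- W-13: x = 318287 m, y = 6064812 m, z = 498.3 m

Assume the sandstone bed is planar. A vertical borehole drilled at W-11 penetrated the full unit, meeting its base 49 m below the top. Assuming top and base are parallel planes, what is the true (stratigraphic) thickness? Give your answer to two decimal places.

48.43 m

Let the plane be z = a·x + b·y + c.
W-12−W-11: −10a − 192b = 0.7;  W-13−W-11: −283a − 104b = −42.2.
Solving gives a = 0.15339, b = −0.01164.
|∇z| = √(a²+b²) = 0.15383, so dip δ = arctan(0.15383) = 8.75°.
True thickness = vertical thickness × cos δ = 49 × cos 8.75° = 48.43 m.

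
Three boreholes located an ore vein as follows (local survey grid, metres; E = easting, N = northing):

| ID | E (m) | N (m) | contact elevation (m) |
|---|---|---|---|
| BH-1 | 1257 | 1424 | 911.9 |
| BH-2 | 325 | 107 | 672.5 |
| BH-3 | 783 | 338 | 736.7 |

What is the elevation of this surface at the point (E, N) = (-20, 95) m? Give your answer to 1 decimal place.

Let the plane be z = a·E + b·N + c.
BH-2−BH-1: −932a − 1317b = −239.4;  BH-3−BH-1: −474a − 1086b = −175.2.
Solving gives a = 0.075407, b = 0.128413.
Then c = 911.9 − a·1257 − b·1424 = 634.25.
At (-20, 95): z = −1.5 + 12.2 + 634.25 = 644.9 m.

644.9 m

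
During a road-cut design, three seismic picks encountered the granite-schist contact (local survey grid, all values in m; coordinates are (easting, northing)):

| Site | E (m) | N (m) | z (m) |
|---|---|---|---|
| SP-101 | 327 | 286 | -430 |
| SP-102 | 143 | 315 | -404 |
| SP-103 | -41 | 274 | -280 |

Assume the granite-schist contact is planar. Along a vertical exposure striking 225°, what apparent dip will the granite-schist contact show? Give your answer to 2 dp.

Two edge vectors: SP-101→SP-102 = (-184, 29, 26), SP-101→SP-103 = (-368, -12, 150).
Normal n = (SP-101→SP-102) × (SP-101→SP-103) = (4662, 18032, 12880).
So ∂z/∂E = −n_x/n_z = −0.36196 and ∂z/∂N = −n_y/n_z = −1.40000.
Unit vector along 225° is (sin 225°, cos 225°) = (-0.7071, -0.7071).
Slope in that direction = a·(-0.7071) + b·(-0.7071) = 1.24589.
Apparent dip = arctan|1.24589| = 51.25° (true dip is 55.3°, so apparent ≤ true as expected).

51.25°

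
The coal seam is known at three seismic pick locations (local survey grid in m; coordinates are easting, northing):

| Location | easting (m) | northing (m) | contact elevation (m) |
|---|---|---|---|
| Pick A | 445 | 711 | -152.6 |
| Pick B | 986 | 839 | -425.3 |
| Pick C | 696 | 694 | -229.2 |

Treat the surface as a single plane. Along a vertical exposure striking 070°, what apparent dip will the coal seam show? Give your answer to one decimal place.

28.9°

Let the plane be z = a·easting + b·northing + c.
Pick B−Pick A: 541a + 128b = −272.7;  Pick C−Pick A: 251a − 17b = −76.6.
Solving gives a = −0.34944, b = −0.65353.
Unit vector along 070° is (sin 70°, cos 70°) = (0.9397, 0.3420).
Slope in that direction = a·(0.9397) + b·(0.3420) = −0.55189.
Apparent dip = arctan|0.55189| = 28.9° (true dip is 36.5°, so apparent ≤ true as expected).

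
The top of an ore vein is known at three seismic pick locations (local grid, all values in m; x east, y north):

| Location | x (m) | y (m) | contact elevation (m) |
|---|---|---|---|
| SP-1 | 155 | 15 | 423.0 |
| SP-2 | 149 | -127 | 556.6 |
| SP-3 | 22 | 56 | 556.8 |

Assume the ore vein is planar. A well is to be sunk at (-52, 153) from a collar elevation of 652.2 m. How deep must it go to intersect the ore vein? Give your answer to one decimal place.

86.7 m

Two edge vectors: SP-1→SP-2 = (-6, -142, 133.6), SP-1→SP-3 = (-133, 41, 133.8).
Normal n = (SP-1→SP-2) × (SP-1→SP-3) = (-24477.2, -16966, -19132).
So ∂z/∂x = −n_x/n_z = −1.27939 and ∂z/∂y = −n_y/n_z = −0.88679.
Intercept c from SP-1: 423 + 198.30 + 13.30 = 634.61.
At (-52, 153): z_contact = 66.53 − 135.68 + 634.61 = 565.46 m.
Depth below ground = 652.2 − 565.46 = 86.7 m.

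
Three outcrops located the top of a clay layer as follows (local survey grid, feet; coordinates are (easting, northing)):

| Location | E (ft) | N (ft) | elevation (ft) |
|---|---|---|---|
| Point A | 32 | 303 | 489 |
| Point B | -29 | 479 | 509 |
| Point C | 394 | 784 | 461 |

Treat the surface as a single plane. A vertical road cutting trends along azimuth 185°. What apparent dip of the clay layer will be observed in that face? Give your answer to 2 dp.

2.61°

Let the plane be z = a·E + b·N + c.
Point B−Point A: −61a + 176b = 20;  Point C−Point A: 362a + 481b = −28.
Solving gives a = −0.15634, b = 0.05945.
Unit vector along 185° is (sin 185°, cos 185°) = (-0.0872, -0.9962).
Slope in that direction = a·(-0.0872) + b·(-0.9962) = −0.04560.
Apparent dip = arctan|0.04560| = 2.61° (true dip is 9.5°, so apparent ≤ true as expected).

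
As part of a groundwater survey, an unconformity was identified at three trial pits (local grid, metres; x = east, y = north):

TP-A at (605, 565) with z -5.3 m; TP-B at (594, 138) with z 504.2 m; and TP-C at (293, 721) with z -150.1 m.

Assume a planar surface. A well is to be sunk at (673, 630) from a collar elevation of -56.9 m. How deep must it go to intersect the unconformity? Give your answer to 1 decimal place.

34.6 m

Two edge vectors: TP-A→TP-B = (-11, -427, 509.5), TP-A→TP-C = (-312, 156, -144.8).
Normal n = (TP-A→TP-B) × (TP-A→TP-C) = (-17652.4, -160556.8, -134940).
So ∂z/∂x = −n_x/n_z = −0.13082 and ∂z/∂y = −n_y/n_z = −1.18984.
Intercept c from TP-A: -5.3 + 79.14 + 672.26 = 746.10.
At (673, 630): z_contact = −88.04 − 749.60 + 746.10 = -91.54 m.
Depth below ground = -56.9 − (-91.54) = 34.6 m.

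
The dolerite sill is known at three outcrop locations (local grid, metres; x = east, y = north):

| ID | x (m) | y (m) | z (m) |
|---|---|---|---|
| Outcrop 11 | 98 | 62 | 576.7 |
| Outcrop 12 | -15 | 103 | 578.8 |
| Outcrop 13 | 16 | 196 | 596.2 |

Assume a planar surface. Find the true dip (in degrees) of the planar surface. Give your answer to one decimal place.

Two edge vectors: Outcrop 11→Outcrop 12 = (-113, 41, 2.1), Outcrop 11→Outcrop 13 = (-82, 134, 19.5).
Normal n = (Outcrop 11→Outcrop 12) × (Outcrop 11→Outcrop 13) = (518.1, 2031.3, -11780).
So ∂z/∂x = −n_x/n_z = 0.04398 and ∂z/∂y = −n_y/n_z = 0.17244.
Gradient magnitude |∇z| = √(a² + b²) = √(0.00193 + 0.02973) = 0.17796.
True dip = arctan(0.17796) = 10.1°, dipping toward SSW (azimuth ≈ 194°).

10.1°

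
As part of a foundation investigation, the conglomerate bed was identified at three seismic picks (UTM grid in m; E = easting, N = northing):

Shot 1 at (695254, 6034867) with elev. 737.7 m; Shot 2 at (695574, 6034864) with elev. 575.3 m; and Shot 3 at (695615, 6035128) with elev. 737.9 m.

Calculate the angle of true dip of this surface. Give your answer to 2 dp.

40.55°

Two edge vectors: Shot 1→Shot 2 = (320, -3, -162.4), Shot 1→Shot 3 = (361, 261, 0.2).
Normal n = (Shot 1→Shot 2) × (Shot 1→Shot 3) = (42385.8, -58690.4, 84603).
So ∂z/∂E = −n_x/n_z = −0.50100 and ∂z/∂N = −n_y/n_z = 0.69372.
Gradient magnitude |∇z| = √(a² + b²) = √(0.25100 + 0.48124) = 0.85571.
True dip = arctan(0.85571) = 40.55°, dipping toward SE (azimuth ≈ 144°).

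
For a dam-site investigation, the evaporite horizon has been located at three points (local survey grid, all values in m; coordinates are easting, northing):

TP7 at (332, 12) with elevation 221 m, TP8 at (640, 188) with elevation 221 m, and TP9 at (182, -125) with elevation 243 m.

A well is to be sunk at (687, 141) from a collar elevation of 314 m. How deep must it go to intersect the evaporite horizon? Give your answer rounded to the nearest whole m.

61 m

Two edge vectors: TP7→TP8 = (308, 176, 0), TP7→TP9 = (-150, -137, 22).
Normal n = (TP7→TP8) × (TP7→TP9) = (3872, -6776, -15796).
So ∂z/∂easting = −n_x/n_z = 0.24513 and ∂z/∂northing = −n_y/n_z = −0.42897.
Intercept c from TP7: 221 − 81.38 + 5.15 = 144.77.
At (687, 141): z_contact = 168.4 − 60.5 + 144.77 = 252.7 m.
Depth below ground = 314 − 252.7 = 61 m.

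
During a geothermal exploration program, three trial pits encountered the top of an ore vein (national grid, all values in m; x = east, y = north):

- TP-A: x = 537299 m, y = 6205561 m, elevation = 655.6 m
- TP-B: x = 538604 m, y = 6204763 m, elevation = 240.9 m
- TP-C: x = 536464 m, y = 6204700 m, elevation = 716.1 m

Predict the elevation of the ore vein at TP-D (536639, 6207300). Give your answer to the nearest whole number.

Let the plane be z = a·x + b·y + c.
TP-B−TP-A: 1305a − 798b = −414.7;  TP-C−TP-A: −835a − 861b = 60.5.
Solving gives a = −0.22645275, b = 0.14934732.
Then c = 655.6 − a·537299 − b·6205561 = −804455.49.
At (536639, 6207300): z = −121523.4 + 927043.6 − 804455.49 = 1064.8 m.

1065 m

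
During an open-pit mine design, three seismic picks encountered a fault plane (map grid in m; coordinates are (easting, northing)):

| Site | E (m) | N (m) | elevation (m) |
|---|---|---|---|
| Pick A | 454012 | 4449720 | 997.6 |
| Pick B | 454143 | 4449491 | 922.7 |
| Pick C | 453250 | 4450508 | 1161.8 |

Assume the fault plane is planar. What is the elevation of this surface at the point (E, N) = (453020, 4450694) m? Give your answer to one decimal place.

1185.5 m

Two edge vectors: Pick A→Pick B = (131, -229, -74.9), Pick A→Pick C = (-762, 788, 164.2).
Normal n = (Pick A→Pick B) × (Pick A→Pick C) = (21419.4, 35563.6, -71270).
So ∂z/∂E = −n_x/n_z = 0.300538796 and ∂z/∂N = −n_y/n_z = 0.498998176.
Intercept c from Pick A: 997.6 − 136448.22 − 2220402.16 = −2355852.78.
At (453020, 4450694): z = 136150.1 + 2220888.2 − 2355852.78 = 1185.5 m.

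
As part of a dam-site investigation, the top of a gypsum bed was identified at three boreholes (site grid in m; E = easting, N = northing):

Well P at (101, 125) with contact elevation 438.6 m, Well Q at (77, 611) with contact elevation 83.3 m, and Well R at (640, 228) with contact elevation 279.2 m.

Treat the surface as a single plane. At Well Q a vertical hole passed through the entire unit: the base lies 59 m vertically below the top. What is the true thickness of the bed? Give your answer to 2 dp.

Two edge vectors: Well P→Well Q = (-24, 486, -355.3), Well P→Well R = (539, 103, -159.4).
Normal n = (Well P→Well Q) × (Well P→Well R) = (-40872.5, -195332.3, -264426).
So ∂z/∂E = −n_x/n_z = −0.15457 and ∂z/∂N = −n_y/n_z = −0.73870.
|∇z| = √(a²+b²) = 0.75470, so dip δ = arctan(0.75470) = 37.04°.
True thickness = vertical thickness × cos δ = 59 × cos 37.04° = 47.09 m.

47.09 m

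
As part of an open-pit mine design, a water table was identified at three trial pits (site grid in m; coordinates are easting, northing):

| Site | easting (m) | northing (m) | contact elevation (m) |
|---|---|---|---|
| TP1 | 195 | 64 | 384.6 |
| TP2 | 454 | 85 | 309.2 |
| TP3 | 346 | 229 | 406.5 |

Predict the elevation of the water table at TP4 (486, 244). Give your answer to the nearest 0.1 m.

Two edge vectors: TP1→TP2 = (259, 21, -75.4), TP1→TP3 = (151, 165, 21.9).
Normal n = (TP1→TP2) × (TP1→TP3) = (12900.9, -17057.5, 39564).
So ∂z/∂easting = −n_x/n_z = −0.32608 and ∂z/∂northing = −n_y/n_z = 0.43114.
Intercept c from TP1: 384.6 + 63.58 − 27.59 = 420.59.
At (486, 244): z = −158.5 + 105.2 + 420.59 = 367.3 m.

367.3 m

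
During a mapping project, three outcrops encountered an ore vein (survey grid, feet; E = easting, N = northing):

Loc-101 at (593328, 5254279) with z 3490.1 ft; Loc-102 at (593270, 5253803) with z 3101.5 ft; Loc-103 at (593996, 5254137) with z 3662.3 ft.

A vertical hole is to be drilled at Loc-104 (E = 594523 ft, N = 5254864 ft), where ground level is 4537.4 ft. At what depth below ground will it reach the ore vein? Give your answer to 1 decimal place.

97.3 ft

Let the plane be z = a·E + b·N + c.
Loc-102−Loc-101: −58a − 476b = −388.6;  Loc-103−Loc-101: 668a − 142b = 172.2.
Solving gives a = 0.420437518, b = 0.765156773.
Then c = 3490.1 − a·593328 − b·5254279 = −4266314.42.
At (594523, 5254864): z_contact = 249959.77 + 4020794.78 − 4266314.42 = 4440.14 ft.
Depth below ground = 4537.4 − 4440.14 = 97.3 ft.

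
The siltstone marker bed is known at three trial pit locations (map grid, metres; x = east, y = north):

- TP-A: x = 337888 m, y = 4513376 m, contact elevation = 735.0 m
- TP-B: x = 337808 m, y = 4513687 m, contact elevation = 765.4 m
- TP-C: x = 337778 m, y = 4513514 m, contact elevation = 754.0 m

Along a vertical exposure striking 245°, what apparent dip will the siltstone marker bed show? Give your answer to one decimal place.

Let the plane be z = a·x + b·y + c.
TP-B−TP-A: −80a + 311b = 30.4;  TP-C−TP-A: −110a + 138b = 19.
Solving gives a = −0.07397, b = 0.07872.
Unit vector along 245° is (sin 245°, cos 245°) = (-0.9063, -0.4226).
Slope in that direction = a·(-0.9063) + b·(-0.4226) = 0.03377.
Apparent dip = arctan|0.03377| = 1.9° (true dip is 6.2°, so apparent ≤ true as expected).

1.9°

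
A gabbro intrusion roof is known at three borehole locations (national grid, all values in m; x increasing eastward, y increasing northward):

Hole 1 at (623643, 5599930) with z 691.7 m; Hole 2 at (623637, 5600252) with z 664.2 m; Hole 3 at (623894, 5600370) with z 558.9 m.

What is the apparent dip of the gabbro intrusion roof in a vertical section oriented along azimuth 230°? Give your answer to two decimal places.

18.81°

Let the plane be z = a·x + b·y + c.
Hole 2−Hole 1: −6a + 322b = −27.5;  Hole 3−Hole 1: 251a + 440b = −132.8.
Solving gives a = −0.36737, b = −0.09225.
Unit vector along 230° is (sin 230°, cos 230°) = (-0.7660, -0.6428).
Slope in that direction = a·(-0.7660) + b·(-0.6428) = 0.34072.
Apparent dip = arctan|0.34072| = 18.81° (true dip is 20.7°, so apparent ≤ true as expected).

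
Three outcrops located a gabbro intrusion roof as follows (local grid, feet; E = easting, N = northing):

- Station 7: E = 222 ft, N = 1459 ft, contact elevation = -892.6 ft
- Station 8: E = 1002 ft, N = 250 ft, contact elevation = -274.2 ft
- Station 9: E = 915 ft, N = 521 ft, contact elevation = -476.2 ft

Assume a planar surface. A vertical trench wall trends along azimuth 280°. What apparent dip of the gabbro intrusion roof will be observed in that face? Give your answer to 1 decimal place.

Two edge vectors: Station 7→Station 8 = (780, -1209, 618.4), Station 7→Station 9 = (693, -938, 416.4).
Normal n = (Station 7→Station 8) × (Station 7→Station 9) = (76631.6, 103759.2, 106197).
So ∂z/∂E = −n_x/n_z = −0.72160 and ∂z/∂N = −n_y/n_z = −0.97704.
Unit vector along 280° is (sin 280°, cos 280°) = (-0.9848, 0.1736).
Slope in that direction = a·(-0.9848) + b·(0.1736) = 0.54097.
Apparent dip = arctan|0.54097| = 28.4° (true dip is 50.5°, so apparent ≤ true as expected).

28.4°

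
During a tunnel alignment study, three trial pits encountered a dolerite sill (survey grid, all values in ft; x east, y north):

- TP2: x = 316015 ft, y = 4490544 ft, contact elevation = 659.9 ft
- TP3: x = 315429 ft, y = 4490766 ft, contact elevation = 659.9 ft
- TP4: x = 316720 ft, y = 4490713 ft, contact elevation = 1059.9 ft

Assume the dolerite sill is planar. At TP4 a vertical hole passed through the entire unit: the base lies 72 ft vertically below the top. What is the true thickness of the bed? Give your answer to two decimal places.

51.40 ft

Let the plane be z = a·x + b·y + c.
TP3−TP2: −586a + 222b = 0;  TP4−TP2: 705a + 169b = 400.
Solving gives a = 0.34749, b = 0.91726.
|∇z| = √(a²+b²) = 0.98088, so dip δ = arctan(0.98088) = 44.45°.
True thickness = vertical thickness × cos δ = 72 × cos 44.45° = 51.40 ft.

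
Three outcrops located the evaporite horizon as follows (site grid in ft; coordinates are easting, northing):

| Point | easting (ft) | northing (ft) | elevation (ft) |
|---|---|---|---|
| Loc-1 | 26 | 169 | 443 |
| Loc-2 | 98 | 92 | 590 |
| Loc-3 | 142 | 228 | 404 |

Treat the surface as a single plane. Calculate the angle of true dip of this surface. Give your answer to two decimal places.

57.46°

Let the plane be z = a·easting + b·northing + c.
Loc-2−Loc-1: 72a − 77b = 147;  Loc-3−Loc-1: 116a + 59b = −39.
Solving gives a = 0.43020, b = −1.50683.
Gradient magnitude |∇z| = √(a² + b²) = √(0.18507 + 2.27053) = 1.56704.
True dip = arctan(1.56704) = 57.46°, dipping toward NNW (azimuth ≈ 344°).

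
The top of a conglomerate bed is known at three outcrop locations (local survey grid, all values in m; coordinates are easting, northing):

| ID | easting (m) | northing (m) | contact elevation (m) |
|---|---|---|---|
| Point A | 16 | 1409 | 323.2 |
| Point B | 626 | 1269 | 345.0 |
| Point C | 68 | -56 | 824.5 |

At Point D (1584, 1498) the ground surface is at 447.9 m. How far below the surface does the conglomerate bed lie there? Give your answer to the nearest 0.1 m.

222.9 m

Let the plane be z = a·easting + b·northing + c.
Point B−Point A: 610a − 140b = 21.8;  Point C−Point A: 52a − 1465b = 501.3.
Solving gives a = −0.043148, b = −0.343716.
Then c = 323.2 − a·16 − b·1409 = 808.19.
At (1584, 1498): z_contact = −68.35 − 514.89 + 808.19 = 224.95 m.
Depth below ground = 447.9 − 224.95 = 222.9 m.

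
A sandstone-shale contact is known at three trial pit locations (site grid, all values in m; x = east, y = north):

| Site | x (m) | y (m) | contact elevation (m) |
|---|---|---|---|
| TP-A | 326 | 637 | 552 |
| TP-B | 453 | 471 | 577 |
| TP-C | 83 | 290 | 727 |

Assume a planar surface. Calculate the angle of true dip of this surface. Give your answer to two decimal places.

22.45°

Two edge vectors: TP-A→TP-B = (127, -166, 25), TP-A→TP-C = (-243, -347, 175).
Normal n = (TP-A→TP-B) × (TP-A→TP-C) = (-20375, -28300, -84407).
So ∂z/∂x = −n_x/n_z = −0.24139 and ∂z/∂y = −n_y/n_z = −0.33528.
Gradient magnitude |∇z| = √(a² + b²) = √(0.05827 + 0.11241) = 0.41314.
True dip = arctan(0.41314) = 22.45°, dipping toward NE (azimuth ≈ 036°).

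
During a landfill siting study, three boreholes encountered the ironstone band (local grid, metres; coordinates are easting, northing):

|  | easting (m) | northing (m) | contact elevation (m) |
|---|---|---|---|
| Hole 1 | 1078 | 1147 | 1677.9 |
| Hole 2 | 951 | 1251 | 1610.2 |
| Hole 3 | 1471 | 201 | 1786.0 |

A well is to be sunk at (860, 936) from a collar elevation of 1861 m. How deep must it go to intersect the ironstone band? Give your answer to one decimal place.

Two edge vectors: Hole 1→Hole 2 = (-127, 104, -67.7), Hole 1→Hole 3 = (393, -946, 108.1).
Normal n = (Hole 1→Hole 2) × (Hole 1→Hole 3) = (-52801.8, -12877.4, 79270).
So ∂z/∂easting = −n_x/n_z = 0.666101 and ∂z/∂northing = −n_y/n_z = 0.162450.
Intercept c from Hole 1: 1677.9 − 718.06 − 186.33 = 773.51.
At (860, 936): z_contact = 572.85 + 152.05 + 773.51 = 1498.41 m.
Depth below ground = 1861 − 1498.41 = 362.6 m.

362.6 m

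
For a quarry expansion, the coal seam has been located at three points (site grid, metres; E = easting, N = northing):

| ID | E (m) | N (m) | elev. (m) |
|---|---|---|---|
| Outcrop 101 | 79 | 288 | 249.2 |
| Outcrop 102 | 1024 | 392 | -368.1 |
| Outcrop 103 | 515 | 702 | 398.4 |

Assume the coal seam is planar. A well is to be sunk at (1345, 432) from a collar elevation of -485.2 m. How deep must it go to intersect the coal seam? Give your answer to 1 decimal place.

87.0 m

Let the plane be z = a·E + b·N + c.
Outcrop 102−Outcrop 101: 945a + 104b = −617.3;  Outcrop 103−Outcrop 101: 436a + 414b = 149.2.
Solving gives a = −0.783724, b = 1.185757.
Then c = 249.2 − a·79 − b·288 = −30.38.
At (1345, 432): z_contact = −1054.11 + 512.25 − 30.38 = -572.24 m.
Depth below ground = -485.2 − (-572.24) = 87.0 m.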